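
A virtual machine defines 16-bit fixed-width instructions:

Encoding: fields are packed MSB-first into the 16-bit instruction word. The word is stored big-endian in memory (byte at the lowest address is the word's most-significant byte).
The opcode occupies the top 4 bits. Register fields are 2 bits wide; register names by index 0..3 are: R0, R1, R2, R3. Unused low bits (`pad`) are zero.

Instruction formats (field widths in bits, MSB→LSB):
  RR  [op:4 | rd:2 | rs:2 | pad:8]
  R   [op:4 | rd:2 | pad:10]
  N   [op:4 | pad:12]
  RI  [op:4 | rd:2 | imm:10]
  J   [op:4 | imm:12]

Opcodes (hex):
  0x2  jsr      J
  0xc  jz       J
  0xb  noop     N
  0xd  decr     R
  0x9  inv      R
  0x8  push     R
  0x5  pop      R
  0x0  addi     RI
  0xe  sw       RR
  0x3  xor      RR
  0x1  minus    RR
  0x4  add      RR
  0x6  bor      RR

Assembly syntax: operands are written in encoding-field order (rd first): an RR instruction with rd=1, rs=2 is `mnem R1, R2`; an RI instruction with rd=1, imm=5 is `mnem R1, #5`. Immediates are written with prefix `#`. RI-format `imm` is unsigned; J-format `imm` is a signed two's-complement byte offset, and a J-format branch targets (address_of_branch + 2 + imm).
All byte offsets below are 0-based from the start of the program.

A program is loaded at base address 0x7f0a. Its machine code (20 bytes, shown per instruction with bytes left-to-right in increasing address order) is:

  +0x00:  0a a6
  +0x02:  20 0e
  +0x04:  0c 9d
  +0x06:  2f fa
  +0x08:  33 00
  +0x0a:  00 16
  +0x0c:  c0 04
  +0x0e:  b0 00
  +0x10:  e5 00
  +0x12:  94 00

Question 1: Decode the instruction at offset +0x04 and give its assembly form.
+0x04: 0c 9d ⇒ word 0x0c9d (big)
  op=0x0c9d>>12=0x0 ⇒ addi (RI)
  rd@[11:10]=0x3 ⇒ R3
  imm@[9:0]=0x9d ⇒ #157

addi R3, #157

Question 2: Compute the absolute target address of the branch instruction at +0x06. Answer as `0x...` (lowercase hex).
0x7f0c

[06] 2f fa → 0x2ffa
  top 4b → 0x2 → jsr [J]
  [11:0] imm=4090 (s12→-6) = #-6
  target = base 0x7f0a + off 0x06 + 2 + imm -6 = 0x7f0c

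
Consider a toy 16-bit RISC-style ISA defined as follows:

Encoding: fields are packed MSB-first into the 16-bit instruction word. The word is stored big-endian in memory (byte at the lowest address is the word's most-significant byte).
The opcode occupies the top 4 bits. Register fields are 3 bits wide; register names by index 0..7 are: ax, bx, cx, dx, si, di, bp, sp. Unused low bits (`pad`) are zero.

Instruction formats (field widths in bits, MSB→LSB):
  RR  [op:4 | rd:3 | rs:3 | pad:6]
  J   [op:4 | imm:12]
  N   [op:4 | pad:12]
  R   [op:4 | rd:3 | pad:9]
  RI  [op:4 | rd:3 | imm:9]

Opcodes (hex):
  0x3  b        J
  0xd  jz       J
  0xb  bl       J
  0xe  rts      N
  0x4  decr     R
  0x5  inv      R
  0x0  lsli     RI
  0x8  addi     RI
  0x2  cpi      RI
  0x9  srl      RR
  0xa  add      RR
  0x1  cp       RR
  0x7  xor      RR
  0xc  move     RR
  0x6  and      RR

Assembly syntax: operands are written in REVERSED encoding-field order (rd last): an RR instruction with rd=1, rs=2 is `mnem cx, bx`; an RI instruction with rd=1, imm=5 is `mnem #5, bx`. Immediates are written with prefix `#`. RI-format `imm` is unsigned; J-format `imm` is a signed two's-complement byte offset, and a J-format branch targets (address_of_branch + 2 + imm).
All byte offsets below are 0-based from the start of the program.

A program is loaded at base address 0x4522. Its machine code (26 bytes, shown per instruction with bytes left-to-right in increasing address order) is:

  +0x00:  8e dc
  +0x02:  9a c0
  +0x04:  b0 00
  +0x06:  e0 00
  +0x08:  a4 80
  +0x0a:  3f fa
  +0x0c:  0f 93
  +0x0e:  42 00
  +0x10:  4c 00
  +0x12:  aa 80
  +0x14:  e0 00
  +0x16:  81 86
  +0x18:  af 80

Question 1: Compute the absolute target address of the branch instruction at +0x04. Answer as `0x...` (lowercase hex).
@+04  big-endian(b0 00) = 0xb000
  top 4b → 0xb → bl [J]
  imm@[11:0]=0x0 ⇒ #0
  target = base 0x4522 + off 0x04 + 2 + imm 0 = 0x4528

0x4528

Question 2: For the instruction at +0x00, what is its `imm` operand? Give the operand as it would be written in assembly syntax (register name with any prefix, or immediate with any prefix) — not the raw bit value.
[00] 8e dc → 0x8edc
  top 4b → 0x8 → addi [RI]
  [11:9] rd=7 = sp
  [8:0] imm=220 = #220

#220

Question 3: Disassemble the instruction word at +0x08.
@+08  big-endian(a4 80) = 0xa480
  op=0xa480>>12=0xa ⇒ add (RR)
  rd@[11:9]=0x2 ⇒ cx
  rs@[8:6]=0x2 ⇒ cx

add cx, cx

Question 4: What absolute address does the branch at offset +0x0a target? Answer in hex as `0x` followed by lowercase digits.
0x4528

off 0x0a: read 3f fa as big → 0x3ffa
  op=0x3ffa>>12=0x3 ⇒ b (J)
  imm@[11:0]=0xffa (s12→-6) ⇒ #-6
  target = base 0x4522 + off 0x0a + 2 + imm -6 = 0x4528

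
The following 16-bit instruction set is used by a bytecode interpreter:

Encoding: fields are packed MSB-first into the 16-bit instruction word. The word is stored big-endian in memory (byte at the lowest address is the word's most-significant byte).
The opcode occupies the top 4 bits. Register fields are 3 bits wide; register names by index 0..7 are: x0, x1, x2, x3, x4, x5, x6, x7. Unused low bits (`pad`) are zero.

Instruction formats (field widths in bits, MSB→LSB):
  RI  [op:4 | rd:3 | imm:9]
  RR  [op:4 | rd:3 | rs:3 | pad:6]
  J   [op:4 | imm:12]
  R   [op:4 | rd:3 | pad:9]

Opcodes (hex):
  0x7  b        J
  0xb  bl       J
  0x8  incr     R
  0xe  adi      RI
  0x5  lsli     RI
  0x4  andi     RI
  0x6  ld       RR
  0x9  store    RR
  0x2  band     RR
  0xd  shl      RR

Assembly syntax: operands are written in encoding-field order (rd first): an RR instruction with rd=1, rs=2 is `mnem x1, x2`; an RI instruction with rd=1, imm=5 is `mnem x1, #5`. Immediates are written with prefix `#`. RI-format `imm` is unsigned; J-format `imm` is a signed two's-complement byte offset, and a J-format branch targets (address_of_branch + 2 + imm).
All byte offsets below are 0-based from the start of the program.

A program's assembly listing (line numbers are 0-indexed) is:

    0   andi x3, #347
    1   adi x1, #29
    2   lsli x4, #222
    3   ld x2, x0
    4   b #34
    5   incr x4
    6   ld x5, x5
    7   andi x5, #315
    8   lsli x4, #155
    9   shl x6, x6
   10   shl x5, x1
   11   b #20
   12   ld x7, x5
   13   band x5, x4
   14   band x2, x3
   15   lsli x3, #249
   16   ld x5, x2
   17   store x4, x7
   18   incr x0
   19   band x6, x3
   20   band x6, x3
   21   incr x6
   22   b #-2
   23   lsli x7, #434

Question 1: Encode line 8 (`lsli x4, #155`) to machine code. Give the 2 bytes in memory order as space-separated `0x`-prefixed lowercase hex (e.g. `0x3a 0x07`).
line 8 (lsli): pack op=0x5:4|rd=4:3|imm=155:9 = 0x589b; big→ 58 9b

0x58 0x9b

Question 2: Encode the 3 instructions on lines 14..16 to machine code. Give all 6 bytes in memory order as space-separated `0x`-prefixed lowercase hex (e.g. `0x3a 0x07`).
line 14 (band): pack op=0x2:4|rd=2:3|rs=3:3|pad=0:6 = 0x24c0; big→ 24 c0
line 15 (lsli): pack op=0x5:4|rd=3:3|imm=249:9 = 0x56f9; big→ 56 f9
line 16 (ld): pack op=0x6:4|rd=5:3|rs=2:3|pad=0:6 = 0x6a80; big→ 6a 80

0x24 0xc0 0x56 0xf9 0x6a 0x80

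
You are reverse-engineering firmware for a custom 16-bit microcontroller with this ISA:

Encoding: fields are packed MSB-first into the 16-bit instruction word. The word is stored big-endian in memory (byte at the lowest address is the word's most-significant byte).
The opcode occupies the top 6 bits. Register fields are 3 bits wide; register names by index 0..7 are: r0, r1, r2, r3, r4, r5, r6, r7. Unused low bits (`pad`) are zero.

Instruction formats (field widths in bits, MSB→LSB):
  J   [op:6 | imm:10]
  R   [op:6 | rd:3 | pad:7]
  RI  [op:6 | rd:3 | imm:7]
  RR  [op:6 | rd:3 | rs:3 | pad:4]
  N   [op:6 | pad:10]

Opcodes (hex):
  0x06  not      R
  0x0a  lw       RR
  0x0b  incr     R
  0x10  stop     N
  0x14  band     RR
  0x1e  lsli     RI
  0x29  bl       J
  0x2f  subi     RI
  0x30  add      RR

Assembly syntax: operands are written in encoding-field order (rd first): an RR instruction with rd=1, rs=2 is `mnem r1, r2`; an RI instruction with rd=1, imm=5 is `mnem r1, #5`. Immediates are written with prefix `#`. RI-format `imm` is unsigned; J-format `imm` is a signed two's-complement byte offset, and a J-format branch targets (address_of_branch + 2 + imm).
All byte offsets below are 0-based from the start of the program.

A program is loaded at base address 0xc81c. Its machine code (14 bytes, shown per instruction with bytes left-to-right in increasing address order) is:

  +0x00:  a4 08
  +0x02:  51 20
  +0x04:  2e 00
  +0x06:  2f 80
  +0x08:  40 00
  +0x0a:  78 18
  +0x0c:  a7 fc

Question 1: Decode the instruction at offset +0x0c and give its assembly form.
bl #-4

+0x0c: a7 fc ⇒ word 0xa7fc (big)
  top 6b → 0x29 → bl [J]
  [9:0] imm=1020 (s10→-4) = #-4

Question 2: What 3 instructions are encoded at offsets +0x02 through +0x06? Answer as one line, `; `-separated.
off 0x02: read 51 20 as big → 0x5120
  top 6b → 0x14 → band [RR]
  rd@[9:7]=0x2 ⇒ r2
  rs@[6:4]=0x2 ⇒ r2
off 0x04: read 2e 00 as big → 0x2e00
  top 6b → 0xb → incr [R]
  rd@[9:7]=0x4 ⇒ r4
off 0x06: read 2f 80 as big → 0x2f80
  top 6b → 0xb → incr [R]
  rd@[9:7]=0x7 ⇒ r7

band r2, r2; incr r4; incr r7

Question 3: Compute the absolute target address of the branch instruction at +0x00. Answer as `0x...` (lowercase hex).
[00] a4 08 → 0xa408
  op=0xa408>>10=0x29 ⇒ bl (J)
  [9:0] imm=8 = #8
  target = base 0xc81c + off 0x00 + 2 + imm 8 = 0xc826

0xc826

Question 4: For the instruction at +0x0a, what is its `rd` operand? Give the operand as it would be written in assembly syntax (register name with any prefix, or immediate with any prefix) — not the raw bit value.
[0a] 78 18 → 0x7818
  op=0x7818>>10=0x1e ⇒ lsli (RI)
  rd: (w>>7)&0x7=0x0 → r0
  imm: (w>>0)&0x7f=0x18 → #24

r0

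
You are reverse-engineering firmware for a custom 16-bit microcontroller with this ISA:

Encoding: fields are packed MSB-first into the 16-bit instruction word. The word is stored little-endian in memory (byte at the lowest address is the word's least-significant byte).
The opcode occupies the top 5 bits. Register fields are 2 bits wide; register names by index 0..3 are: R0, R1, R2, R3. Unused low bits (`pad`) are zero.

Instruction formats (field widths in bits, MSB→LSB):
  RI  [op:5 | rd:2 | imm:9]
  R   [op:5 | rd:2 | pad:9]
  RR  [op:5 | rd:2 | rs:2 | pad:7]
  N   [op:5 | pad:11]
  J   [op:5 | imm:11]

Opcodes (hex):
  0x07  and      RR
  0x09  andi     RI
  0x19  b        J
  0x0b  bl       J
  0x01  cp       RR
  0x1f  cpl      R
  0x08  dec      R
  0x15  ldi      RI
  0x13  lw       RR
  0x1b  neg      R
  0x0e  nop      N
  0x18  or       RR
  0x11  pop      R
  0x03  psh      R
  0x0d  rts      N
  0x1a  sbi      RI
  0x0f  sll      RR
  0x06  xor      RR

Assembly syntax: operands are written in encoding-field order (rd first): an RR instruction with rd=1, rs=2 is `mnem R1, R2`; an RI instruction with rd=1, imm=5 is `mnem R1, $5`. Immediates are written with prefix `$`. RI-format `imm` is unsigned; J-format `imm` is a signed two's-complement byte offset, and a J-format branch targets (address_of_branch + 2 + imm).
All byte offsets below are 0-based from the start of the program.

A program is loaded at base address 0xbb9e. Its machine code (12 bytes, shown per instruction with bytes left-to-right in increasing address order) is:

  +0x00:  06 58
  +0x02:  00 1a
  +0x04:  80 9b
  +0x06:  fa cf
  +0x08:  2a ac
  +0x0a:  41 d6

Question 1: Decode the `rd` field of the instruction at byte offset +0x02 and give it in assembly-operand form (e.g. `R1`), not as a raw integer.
+0x02: 00 1a ⇒ word 0x1a00 (little)
  op=0x1a00>>11=0x3 ⇒ psh (R)
  [10:9] rd=1 = R1

R1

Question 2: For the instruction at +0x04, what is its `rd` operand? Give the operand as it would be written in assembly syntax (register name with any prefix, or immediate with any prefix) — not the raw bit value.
off 0x04: read 80 9b as little → 0x9b80
  top 5b → 0x13 → lw [RR]
  rd: (w>>9)&0x3=0x1 → R1
  rs: (w>>7)&0x3=0x3 → R3

R1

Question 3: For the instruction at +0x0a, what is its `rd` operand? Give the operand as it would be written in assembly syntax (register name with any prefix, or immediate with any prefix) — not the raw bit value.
R3

[0a] 41 d6 → 0xd641
  top 5b → 0x1a → sbi [RI]
  rd: (w>>9)&0x3=0x3 → R3
  imm: (w>>0)&0x1ff=0x41 → $65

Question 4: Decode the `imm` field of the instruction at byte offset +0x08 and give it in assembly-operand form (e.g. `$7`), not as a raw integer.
$42

@+08  little-endian(2a ac) = 0xac2a
  opcode bits[15:11]=0x15: ldi/RI
  rd: (w>>9)&0x3=0x2 → R2
  imm: (w>>0)&0x1ff=0x2a → $42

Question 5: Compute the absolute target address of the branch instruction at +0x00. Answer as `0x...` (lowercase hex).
0xbba6

+0x00: 06 58 ⇒ word 0x5806 (little)
  opcode bits[15:11]=0xb: bl/J
  [10:0] imm=6 = $6
  target = base 0xbb9e + off 0x00 + 2 + imm 6 = 0xbba6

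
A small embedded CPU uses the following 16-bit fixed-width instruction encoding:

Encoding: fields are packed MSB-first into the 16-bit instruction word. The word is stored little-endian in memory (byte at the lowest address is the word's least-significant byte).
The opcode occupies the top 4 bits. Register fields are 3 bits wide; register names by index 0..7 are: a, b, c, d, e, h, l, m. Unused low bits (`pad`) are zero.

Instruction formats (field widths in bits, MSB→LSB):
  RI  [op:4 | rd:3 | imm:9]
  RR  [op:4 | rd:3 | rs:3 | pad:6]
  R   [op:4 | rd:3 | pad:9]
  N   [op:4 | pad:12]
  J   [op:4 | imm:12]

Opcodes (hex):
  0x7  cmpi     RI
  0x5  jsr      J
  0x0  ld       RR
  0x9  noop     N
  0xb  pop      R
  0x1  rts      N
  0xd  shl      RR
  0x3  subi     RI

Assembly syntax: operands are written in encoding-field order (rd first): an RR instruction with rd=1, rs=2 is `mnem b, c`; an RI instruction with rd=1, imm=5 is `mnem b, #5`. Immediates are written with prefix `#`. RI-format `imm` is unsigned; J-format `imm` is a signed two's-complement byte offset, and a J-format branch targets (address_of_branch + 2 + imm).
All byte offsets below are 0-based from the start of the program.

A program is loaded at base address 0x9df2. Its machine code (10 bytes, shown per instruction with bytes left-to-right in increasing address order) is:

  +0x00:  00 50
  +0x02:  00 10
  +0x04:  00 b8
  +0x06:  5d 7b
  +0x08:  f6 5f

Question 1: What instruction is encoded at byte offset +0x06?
cmpi h, #349

@+06  little-endian(5d 7b) = 0x7b5d
  opcode bits[15:12]=0x7: cmpi/RI
  [11:9] rd=5 = h
  [8:0] imm=349 = #349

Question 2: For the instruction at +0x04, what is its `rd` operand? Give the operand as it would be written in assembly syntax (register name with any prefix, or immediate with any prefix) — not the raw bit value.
[04] 00 b8 → 0xb800
  op=0xb800>>12=0xb ⇒ pop (R)
  rd: (w>>9)&0x7=0x4 → e

e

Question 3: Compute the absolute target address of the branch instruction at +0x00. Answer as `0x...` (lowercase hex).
@+00  little-endian(00 50) = 0x5000
  op=0x5000>>12=0x5 ⇒ jsr (J)
  imm@[11:0]=0x0 ⇒ #0
  target = base 0x9df2 + off 0x00 + 2 + imm 0 = 0x9df4

0x9df4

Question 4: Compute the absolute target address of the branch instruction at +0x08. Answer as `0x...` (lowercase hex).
+0x08: f6 5f ⇒ word 0x5ff6 (little)
  opcode bits[15:12]=0x5: jsr/J
  [11:0] imm=4086 (s12→-10) = #-10
  target = base 0x9df2 + off 0x08 + 2 + imm -10 = 0x9df2

0x9df2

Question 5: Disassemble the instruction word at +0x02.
off 0x02: read 00 10 as little → 0x1000
  top 4b → 0x1 → rts [N]

rts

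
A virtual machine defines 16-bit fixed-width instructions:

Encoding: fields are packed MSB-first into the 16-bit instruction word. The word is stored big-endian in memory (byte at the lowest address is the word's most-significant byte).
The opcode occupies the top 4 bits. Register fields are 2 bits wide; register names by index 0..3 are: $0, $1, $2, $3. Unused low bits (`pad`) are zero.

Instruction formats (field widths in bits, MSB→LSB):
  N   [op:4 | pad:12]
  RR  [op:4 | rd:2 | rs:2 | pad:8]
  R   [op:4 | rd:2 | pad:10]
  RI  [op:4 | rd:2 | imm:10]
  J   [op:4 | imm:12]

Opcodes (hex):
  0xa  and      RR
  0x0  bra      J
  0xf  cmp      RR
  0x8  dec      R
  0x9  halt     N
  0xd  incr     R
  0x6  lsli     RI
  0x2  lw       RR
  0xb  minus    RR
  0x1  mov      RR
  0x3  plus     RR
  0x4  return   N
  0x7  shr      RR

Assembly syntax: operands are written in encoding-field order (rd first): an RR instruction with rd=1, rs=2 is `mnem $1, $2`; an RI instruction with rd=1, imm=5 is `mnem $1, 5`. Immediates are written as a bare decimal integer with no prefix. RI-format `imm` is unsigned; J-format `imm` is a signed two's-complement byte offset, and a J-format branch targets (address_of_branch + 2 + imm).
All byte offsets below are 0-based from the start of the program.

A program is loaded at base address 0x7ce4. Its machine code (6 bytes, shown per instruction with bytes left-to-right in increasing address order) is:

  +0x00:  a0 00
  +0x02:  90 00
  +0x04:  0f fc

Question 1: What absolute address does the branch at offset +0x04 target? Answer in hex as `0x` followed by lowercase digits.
[04] 0f fc → 0x0ffc
  opcode bits[15:12]=0x0: bra/J
  imm: (w>>0)&0xfff=0xffc (s12→-4) → -4
  target = base 0x7ce4 + off 0x04 + 2 + imm -4 = 0x7ce6

0x7ce6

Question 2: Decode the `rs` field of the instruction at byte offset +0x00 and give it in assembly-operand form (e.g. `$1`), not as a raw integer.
off 0x00: read a0 00 as big → 0xa000
  op=0xa000>>12=0xa ⇒ and (RR)
  [11:10] rd=0 = $0
  [9:8] rs=0 = $0

$0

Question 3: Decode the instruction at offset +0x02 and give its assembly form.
halt

+0x02: 90 00 ⇒ word 0x9000 (big)
  top 4b → 0x9 → halt [N]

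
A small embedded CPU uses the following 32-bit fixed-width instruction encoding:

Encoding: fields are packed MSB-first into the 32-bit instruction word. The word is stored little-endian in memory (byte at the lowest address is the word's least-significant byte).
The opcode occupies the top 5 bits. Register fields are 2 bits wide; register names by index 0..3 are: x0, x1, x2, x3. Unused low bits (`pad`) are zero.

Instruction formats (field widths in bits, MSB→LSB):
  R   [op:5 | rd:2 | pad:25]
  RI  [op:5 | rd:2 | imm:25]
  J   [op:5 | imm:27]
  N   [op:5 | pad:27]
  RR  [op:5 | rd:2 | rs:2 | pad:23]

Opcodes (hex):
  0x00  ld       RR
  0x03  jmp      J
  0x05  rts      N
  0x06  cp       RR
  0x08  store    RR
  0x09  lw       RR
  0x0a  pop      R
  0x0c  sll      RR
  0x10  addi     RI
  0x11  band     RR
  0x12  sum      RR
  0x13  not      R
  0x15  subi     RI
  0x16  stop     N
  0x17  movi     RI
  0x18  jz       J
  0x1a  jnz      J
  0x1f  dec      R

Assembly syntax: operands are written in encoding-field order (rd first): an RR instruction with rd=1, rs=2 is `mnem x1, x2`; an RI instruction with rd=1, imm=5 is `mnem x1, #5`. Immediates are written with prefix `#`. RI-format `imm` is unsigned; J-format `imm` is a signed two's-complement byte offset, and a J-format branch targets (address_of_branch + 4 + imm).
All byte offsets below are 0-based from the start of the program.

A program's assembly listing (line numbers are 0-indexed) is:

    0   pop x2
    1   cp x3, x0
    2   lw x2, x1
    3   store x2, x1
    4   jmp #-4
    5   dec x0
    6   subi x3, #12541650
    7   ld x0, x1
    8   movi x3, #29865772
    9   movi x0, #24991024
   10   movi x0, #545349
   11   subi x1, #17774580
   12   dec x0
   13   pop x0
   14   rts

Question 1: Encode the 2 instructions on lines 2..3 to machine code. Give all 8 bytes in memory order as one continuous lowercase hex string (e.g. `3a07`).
0000804c00008044

L2: lw op=0x9:5|rd=2:2|rs=1:2|pad=0:23 ⇒ 0x4c800000 ⇒ little 00 00 80 4c
L3: store op=0x8:5|rd=2:2|rs=1:2|pad=0:23 ⇒ 0x44800000 ⇒ little 00 00 80 44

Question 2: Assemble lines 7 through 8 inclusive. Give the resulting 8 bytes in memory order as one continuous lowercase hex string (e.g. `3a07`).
000080002cb7c7bf

7. ld fields op=0x0:5|rd=0:2|rs=1:2|pad=0:23 → word 00800000h → 00 00 80 00
8. movi fields op=0x17:5|rd=3:2|imm=29865772:25 → word bfc7b72ch → 2c b7 c7 bf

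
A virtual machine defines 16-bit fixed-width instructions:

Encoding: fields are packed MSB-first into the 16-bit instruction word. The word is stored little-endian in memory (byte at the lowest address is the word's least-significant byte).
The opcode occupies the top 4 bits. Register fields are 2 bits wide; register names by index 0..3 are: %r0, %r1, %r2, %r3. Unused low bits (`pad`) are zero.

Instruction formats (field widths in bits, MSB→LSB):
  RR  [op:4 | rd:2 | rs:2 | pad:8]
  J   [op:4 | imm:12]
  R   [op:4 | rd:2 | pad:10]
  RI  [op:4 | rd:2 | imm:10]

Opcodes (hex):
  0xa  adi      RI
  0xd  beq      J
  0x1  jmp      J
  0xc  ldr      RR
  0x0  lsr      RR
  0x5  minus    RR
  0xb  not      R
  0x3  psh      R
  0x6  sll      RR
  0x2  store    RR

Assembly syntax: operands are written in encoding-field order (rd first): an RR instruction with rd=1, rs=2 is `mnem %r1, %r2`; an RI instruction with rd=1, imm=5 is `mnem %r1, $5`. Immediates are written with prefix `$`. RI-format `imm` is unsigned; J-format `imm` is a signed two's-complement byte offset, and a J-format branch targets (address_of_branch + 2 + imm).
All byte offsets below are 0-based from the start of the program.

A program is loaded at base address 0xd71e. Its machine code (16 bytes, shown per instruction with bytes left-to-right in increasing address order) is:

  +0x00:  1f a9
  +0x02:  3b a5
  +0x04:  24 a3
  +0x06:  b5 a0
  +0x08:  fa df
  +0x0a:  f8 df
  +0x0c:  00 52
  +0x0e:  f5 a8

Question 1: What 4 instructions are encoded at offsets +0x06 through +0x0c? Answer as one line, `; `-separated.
adi %r0, $181; beq $-6; beq $-8; minus %r0, %r2

[06] b5 a0 → 0xa0b5
  opcode bits[15:12]=0xa: adi/RI
  rd@[11:10]=0x0 ⇒ %r0
  imm@[9:0]=0xb5 ⇒ $181
[08] fa df → 0xdffa
  opcode bits[15:12]=0xd: beq/J
  imm@[11:0]=0xffa (s12→-6) ⇒ $-6
[0a] f8 df → 0xdff8
  opcode bits[15:12]=0xd: beq/J
  imm@[11:0]=0xff8 (s12→-8) ⇒ $-8
[0c] 00 52 → 0x5200
  opcode bits[15:12]=0x5: minus/RR
  rd@[11:10]=0x0 ⇒ %r0
  rs@[9:8]=0x2 ⇒ %r2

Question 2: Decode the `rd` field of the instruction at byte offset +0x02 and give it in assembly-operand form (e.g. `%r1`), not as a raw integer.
@+02  little-endian(3b a5) = 0xa53b
  op=0xa53b>>12=0xa ⇒ adi (RI)
  rd: (w>>10)&0x3=0x1 → %r1
  imm: (w>>0)&0x3ff=0x13b → $315

%r1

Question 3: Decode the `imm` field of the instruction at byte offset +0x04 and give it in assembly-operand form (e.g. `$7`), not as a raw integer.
$804

off 0x04: read 24 a3 as little → 0xa324
  top 4b → 0xa → adi [RI]
  [11:10] rd=0 = %r0
  [9:0] imm=804 = $804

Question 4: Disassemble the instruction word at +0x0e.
adi %r2, $245

[0e] f5 a8 → 0xa8f5
  top 4b → 0xa → adi [RI]
  rd: (w>>10)&0x3=0x2 → %r2
  imm: (w>>0)&0x3ff=0xf5 → $245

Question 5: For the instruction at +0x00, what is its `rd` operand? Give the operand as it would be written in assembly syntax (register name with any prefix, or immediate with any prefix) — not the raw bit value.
%r2

[00] 1f a9 → 0xa91f
  op=0xa91f>>12=0xa ⇒ adi (RI)
  rd: (w>>10)&0x3=0x2 → %r2
  imm: (w>>0)&0x3ff=0x11f → $287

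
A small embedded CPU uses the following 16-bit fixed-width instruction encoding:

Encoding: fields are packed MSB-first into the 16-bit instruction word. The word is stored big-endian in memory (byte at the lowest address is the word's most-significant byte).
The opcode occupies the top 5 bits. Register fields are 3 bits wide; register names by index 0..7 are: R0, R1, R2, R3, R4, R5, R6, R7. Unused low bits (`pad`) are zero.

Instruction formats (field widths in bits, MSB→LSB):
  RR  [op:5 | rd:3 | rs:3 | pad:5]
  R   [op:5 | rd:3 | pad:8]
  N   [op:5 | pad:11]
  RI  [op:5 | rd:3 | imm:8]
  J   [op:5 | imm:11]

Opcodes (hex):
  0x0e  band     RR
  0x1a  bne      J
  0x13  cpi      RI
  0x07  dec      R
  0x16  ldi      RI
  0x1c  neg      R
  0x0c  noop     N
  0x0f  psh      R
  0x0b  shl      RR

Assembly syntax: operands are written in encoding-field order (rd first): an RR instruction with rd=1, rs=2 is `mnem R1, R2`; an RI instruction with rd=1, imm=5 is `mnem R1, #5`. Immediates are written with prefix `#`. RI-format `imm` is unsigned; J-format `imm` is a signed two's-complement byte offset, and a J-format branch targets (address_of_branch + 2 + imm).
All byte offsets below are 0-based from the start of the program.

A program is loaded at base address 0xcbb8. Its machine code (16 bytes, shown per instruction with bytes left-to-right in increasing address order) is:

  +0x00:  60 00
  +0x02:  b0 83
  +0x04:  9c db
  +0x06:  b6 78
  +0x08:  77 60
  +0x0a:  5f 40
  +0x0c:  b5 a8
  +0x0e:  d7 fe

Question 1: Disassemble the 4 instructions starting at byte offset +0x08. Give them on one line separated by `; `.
band R7, R3; shl R7, R2; ldi R5, #168; bne #-2

+0x08: 77 60 ⇒ word 0x7760 (big)
  opcode bits[15:11]=0xe: band/RR
  rd: (w>>8)&0x7=0x7 → R7
  rs: (w>>5)&0x7=0x3 → R3
+0x0a: 5f 40 ⇒ word 0x5f40 (big)
  opcode bits[15:11]=0xb: shl/RR
  rd: (w>>8)&0x7=0x7 → R7
  rs: (w>>5)&0x7=0x2 → R2
+0x0c: b5 a8 ⇒ word 0xb5a8 (big)
  opcode bits[15:11]=0x16: ldi/RI
  rd: (w>>8)&0x7=0x5 → R5
  imm: (w>>0)&0xff=0xa8 → #168
+0x0e: d7 fe ⇒ word 0xd7fe (big)
  opcode bits[15:11]=0x1a: bne/J
  imm: (w>>0)&0x7ff=0x7fe (s11→-2) → #-2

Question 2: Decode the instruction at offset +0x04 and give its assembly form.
cpi R4, #219

@+04  big-endian(9c db) = 0x9cdb
  top 5b → 0x13 → cpi [RI]
  [10:8] rd=4 = R4
  [7:0] imm=219 = #219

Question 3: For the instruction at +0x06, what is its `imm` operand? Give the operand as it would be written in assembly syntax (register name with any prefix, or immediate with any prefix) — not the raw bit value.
@+06  big-endian(b6 78) = 0xb678
  top 5b → 0x16 → ldi [RI]
  [10:8] rd=6 = R6
  [7:0] imm=120 = #120

#120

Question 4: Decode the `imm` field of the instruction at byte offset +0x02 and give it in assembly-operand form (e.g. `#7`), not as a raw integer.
#131

@+02  big-endian(b0 83) = 0xb083
  top 5b → 0x16 → ldi [RI]
  rd@[10:8]=0x0 ⇒ R0
  imm@[7:0]=0x83 ⇒ #131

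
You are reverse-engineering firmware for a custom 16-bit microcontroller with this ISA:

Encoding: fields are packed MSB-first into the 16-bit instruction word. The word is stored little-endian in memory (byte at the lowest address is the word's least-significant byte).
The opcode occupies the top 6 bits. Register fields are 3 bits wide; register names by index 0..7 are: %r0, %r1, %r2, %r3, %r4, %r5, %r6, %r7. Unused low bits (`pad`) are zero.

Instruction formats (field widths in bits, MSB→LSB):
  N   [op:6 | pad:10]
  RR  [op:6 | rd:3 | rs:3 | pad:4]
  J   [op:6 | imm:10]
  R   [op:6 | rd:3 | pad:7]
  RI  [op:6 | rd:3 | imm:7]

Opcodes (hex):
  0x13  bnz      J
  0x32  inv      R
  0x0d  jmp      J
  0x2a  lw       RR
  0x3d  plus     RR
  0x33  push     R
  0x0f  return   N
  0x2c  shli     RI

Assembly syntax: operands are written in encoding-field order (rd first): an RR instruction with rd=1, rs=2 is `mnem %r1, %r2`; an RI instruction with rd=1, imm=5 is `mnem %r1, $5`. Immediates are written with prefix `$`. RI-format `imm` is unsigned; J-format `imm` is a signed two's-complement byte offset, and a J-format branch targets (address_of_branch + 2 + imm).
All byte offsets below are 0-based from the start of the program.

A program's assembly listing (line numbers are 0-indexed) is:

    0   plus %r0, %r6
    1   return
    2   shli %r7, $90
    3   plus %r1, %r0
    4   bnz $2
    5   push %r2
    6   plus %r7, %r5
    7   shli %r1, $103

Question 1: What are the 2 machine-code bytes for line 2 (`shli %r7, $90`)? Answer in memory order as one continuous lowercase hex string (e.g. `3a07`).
line 2 (shli): pack op=0x2c:6|rd=7:3|imm=90:7 = 0xb3da; little→ da b3

dab3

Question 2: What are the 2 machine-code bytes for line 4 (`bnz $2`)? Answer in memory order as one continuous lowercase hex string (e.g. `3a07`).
024c

line 4 (bnz): pack op=0x13:6|imm=2:10 = 0x4c02; little→ 02 4c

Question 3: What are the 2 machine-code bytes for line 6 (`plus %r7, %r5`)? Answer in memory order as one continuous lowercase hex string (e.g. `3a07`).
L6: plus op=0x3d:6|rd=7:3|rs=5:3|pad=0:4 ⇒ 0xf7d0 ⇒ little d0 f7

d0f7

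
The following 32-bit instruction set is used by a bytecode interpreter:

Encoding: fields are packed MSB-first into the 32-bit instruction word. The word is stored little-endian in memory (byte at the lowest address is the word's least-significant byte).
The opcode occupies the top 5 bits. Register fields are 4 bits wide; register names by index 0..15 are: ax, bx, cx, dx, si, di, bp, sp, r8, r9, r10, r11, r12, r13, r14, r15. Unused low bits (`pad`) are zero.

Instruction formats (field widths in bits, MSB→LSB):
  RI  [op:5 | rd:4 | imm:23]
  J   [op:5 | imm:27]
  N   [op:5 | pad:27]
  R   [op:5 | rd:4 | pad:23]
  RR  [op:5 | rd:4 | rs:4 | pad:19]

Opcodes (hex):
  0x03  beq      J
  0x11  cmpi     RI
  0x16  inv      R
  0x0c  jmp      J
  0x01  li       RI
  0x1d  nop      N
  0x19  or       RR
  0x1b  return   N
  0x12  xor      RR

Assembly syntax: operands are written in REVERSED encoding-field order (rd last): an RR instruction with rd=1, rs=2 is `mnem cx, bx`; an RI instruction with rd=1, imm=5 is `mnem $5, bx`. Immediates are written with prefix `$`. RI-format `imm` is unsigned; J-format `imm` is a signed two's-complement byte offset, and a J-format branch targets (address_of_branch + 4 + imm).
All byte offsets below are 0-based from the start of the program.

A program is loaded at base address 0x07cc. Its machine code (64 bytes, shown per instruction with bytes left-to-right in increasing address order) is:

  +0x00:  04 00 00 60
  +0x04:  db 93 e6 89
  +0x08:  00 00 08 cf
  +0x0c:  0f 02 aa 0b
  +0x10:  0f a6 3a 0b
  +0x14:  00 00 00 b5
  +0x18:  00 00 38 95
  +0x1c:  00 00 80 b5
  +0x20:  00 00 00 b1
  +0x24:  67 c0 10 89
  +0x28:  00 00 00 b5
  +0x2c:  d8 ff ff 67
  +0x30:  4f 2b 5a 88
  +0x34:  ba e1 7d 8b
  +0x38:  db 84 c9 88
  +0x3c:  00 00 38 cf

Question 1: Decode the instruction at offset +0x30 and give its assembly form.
+0x30: 4f 2b 5a 88 ⇒ word 0x885a2b4f (little)
  opcode bits[31:27]=0x11: cmpi/RI
  rd@[26:23]=0x0 ⇒ ax
  imm@[22:0]=0x5a2b4f ⇒ $5909327

cmpi $5909327, ax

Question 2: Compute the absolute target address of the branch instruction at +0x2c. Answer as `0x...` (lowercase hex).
0x07d4

off 0x2c: read d8 ff ff 67 as little → 0x67ffffd8
  op=0x67ffffd8>>27=0xc ⇒ jmp (J)
  [26:0] imm=134217688 (s27→-40) = $-40
  target = base 0x07cc + off 0x2c + 4 + imm -40 = 0x07d4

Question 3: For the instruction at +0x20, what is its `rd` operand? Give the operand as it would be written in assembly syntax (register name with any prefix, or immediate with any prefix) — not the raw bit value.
+0x20: 00 00 00 b1 ⇒ word 0xb1000000 (little)
  op=0xb1000000>>27=0x16 ⇒ inv (R)
  [26:23] rd=2 = cx

cx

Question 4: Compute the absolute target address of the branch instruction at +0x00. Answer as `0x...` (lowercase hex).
0x07d4

+0x00: 04 00 00 60 ⇒ word 0x60000004 (little)
  op=0x60000004>>27=0xc ⇒ jmp (J)
  [26:0] imm=4 = $4
  target = base 0x07cc + off 0x00 + 4 + imm 4 = 0x07d4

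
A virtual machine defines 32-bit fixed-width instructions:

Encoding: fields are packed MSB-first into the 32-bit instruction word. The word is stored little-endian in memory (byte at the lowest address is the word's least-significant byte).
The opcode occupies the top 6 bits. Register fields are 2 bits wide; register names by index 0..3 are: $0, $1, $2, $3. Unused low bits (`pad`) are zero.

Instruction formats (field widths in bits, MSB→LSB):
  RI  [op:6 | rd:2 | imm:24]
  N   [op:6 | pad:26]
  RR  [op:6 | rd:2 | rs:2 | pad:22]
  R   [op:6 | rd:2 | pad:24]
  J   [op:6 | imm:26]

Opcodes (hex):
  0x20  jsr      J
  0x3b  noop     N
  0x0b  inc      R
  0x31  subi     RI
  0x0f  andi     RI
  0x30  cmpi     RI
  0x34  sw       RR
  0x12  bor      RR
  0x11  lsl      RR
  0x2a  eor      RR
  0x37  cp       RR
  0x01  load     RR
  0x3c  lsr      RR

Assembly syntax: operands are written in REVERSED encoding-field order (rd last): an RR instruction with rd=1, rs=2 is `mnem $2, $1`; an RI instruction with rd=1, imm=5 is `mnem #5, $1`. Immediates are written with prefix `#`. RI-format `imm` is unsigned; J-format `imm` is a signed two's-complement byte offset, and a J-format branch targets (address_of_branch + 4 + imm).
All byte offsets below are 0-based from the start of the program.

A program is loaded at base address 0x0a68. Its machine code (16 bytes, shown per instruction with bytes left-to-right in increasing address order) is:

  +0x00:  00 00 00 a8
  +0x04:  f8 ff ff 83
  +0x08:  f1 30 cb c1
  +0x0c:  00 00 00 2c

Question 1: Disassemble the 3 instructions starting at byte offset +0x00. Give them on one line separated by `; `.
eor $0, $0; jsr #-8; cmpi #13316337, $1

[00] 00 00 00 a8 → 0xa8000000
  op=0xa8000000>>26=0x2a ⇒ eor (RR)
  rd: (w>>24)&0x3=0x0 → $0
  rs: (w>>22)&0x3=0x0 → $0
[04] f8 ff ff 83 → 0x83fffff8
  op=0x83fffff8>>26=0x20 ⇒ jsr (J)
  imm: (w>>0)&0x3ffffff=0x3fffff8 (s26→-8) → #-8
[08] f1 30 cb c1 → 0xc1cb30f1
  op=0xc1cb30f1>>26=0x30 ⇒ cmpi (RI)
  rd: (w>>24)&0x3=0x1 → $1
  imm: (w>>0)&0xffffff=0xcb30f1 → #13316337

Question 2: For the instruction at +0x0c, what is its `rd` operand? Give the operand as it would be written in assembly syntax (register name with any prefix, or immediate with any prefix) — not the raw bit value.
off 0x0c: read 00 00 00 2c as little → 0x2c000000
  op=0x2c000000>>26=0xb ⇒ inc (R)
  [25:24] rd=0 = $0

$0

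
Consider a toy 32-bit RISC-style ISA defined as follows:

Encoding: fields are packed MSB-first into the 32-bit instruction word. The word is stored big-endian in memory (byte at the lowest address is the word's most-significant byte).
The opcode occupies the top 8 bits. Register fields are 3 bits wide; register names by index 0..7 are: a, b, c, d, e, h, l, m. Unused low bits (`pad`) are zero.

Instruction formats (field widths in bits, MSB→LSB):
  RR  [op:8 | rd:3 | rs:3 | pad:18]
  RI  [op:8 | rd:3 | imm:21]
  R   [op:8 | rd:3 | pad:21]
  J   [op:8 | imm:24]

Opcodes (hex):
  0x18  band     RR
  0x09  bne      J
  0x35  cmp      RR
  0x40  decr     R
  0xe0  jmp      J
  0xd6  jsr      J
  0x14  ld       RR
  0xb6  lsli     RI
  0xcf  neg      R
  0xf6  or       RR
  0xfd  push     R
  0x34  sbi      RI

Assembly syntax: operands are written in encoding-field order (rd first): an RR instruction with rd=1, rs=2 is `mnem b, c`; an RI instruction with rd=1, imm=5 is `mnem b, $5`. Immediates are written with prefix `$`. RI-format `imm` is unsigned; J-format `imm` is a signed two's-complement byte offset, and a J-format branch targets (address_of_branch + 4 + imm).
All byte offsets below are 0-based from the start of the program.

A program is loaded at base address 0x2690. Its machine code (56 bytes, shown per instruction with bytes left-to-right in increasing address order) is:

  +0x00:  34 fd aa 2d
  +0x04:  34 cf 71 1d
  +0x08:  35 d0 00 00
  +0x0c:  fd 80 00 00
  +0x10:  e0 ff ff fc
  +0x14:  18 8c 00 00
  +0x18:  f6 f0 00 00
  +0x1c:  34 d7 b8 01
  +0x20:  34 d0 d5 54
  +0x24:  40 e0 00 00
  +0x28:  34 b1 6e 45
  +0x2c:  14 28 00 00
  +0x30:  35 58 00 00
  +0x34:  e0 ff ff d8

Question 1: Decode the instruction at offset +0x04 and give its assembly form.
sbi l, $1011997

@+04  big-endian(34 cf 71 1d) = 0x34cf711d
  top 8b → 0x34 → sbi [RI]
  rd: (w>>21)&0x7=0x6 → l
  imm: (w>>0)&0x1fffff=0xf711d → $1011997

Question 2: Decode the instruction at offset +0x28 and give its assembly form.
+0x28: 34 b1 6e 45 ⇒ word 0x34b16e45 (big)
  top 8b → 0x34 → sbi [RI]
  rd@[23:21]=0x5 ⇒ h
  imm@[20:0]=0x116e45 ⇒ $1142341

sbi h, $1142341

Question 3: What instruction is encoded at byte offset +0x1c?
sbi l, $1554433

off 0x1c: read 34 d7 b8 01 as big → 0x34d7b801
  op=0x34d7b801>>24=0x34 ⇒ sbi (RI)
  rd: (w>>21)&0x7=0x6 → l
  imm: (w>>0)&0x1fffff=0x17b801 → $1554433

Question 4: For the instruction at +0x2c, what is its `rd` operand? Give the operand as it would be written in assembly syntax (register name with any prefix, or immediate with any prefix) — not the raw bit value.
b

[2c] 14 28 00 00 → 0x14280000
  op=0x14280000>>24=0x14 ⇒ ld (RR)
  rd: (w>>21)&0x7=0x1 → b
  rs: (w>>18)&0x7=0x2 → c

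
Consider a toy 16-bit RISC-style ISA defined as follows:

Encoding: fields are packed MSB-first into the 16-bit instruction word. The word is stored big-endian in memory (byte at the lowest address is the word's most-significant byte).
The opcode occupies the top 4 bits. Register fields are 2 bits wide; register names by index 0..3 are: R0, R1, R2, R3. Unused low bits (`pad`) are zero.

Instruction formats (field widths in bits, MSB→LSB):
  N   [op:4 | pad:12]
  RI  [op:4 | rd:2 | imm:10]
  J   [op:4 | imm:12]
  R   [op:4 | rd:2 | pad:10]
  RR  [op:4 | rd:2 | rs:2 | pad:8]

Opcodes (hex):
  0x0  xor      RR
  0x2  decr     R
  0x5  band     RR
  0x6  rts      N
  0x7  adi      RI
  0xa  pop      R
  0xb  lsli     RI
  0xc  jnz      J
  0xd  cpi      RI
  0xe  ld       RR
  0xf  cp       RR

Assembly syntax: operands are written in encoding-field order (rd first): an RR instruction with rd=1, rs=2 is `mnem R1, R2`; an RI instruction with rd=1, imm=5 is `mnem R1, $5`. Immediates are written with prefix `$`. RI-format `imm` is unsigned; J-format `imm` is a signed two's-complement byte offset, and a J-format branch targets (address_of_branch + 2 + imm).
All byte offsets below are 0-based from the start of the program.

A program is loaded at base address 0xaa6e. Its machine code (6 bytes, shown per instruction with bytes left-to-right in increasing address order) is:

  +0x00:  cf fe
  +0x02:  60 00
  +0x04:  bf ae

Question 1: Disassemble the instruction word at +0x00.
@+00  big-endian(cf fe) = 0xcffe
  op=0xcffe>>12=0xc ⇒ jnz (J)
  [11:0] imm=4094 (s12→-2) = $-2

jnz $-2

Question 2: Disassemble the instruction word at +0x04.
+0x04: bf ae ⇒ word 0xbfae (big)
  opcode bits[15:12]=0xb: lsli/RI
  rd: (w>>10)&0x3=0x3 → R3
  imm: (w>>0)&0x3ff=0x3ae → $942

lsli R3, $942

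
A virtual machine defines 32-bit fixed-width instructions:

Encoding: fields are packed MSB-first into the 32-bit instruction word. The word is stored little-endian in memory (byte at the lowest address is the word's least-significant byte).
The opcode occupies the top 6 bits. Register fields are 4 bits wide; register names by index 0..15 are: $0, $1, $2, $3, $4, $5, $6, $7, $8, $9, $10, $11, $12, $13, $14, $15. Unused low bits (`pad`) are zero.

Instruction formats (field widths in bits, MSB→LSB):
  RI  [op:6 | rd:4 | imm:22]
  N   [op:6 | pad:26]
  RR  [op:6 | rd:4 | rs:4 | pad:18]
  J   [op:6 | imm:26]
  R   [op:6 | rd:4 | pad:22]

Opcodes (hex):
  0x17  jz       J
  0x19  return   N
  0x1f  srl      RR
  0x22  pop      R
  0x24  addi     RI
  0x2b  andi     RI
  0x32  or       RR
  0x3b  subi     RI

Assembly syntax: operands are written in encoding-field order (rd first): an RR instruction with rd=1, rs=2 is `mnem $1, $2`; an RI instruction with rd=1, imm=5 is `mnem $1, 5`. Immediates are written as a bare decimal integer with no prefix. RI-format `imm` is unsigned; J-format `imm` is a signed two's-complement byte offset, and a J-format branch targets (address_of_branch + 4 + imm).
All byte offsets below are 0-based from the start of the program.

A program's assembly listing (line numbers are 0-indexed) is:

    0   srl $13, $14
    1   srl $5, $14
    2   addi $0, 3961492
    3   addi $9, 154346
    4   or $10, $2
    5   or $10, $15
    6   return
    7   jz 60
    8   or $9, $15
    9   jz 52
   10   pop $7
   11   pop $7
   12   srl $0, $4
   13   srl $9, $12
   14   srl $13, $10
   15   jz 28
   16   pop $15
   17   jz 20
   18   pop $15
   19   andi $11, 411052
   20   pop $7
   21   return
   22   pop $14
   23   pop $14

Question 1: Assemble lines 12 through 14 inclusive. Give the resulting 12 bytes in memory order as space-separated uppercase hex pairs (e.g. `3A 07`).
L12: srl op=0x1f:6|rd=0:4|rs=4:4|pad=0:18 ⇒ 0x7c100000 ⇒ little 00 00 10 7c
L13: srl op=0x1f:6|rd=9:4|rs=12:4|pad=0:18 ⇒ 0x7e700000 ⇒ little 00 00 70 7e
L14: srl op=0x1f:6|rd=13:4|rs=10:4|pad=0:18 ⇒ 0x7f680000 ⇒ little 00 00 68 7f

00 00 10 7C 00 00 70 7E 00 00 68 7F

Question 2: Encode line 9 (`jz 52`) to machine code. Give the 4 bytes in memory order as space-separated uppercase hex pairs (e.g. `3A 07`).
34 00 00 5C

L9: jz op=0x17:6|imm=52:26 ⇒ 0x5c000034 ⇒ little 34 00 00 5c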